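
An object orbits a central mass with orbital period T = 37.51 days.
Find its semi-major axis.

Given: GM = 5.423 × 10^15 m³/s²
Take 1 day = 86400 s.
T = 37.51 days = 3.24086 × 10^6 s
GM = 5.423 × 10^15 m³/s²
Kepler's third law: a³ = GM T² / (4π²)
T² = 1.05032 × 10^13 s²
a³ = (5.423 × 10^15) × (1.05032 × 10^13) / (4π²) = 1.44278 × 10^27 m³
a = (a³)^(1/3) = 1.12997 × 10^9 m ≈ 1.13 × 10^9 m

Final answer: 1.13 × 10^9 m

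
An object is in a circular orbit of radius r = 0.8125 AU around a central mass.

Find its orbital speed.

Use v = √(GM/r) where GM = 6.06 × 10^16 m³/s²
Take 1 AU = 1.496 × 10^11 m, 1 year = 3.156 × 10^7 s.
r = 0.8125 AU = 1.2155 × 10^11 m
GM = 6.06 × 10^16 m³/s²
GM/r = (6.06 × 10^16) / (1.2155 × 10^11) = 498560 m²/s²
v = √(GM/r) = 706.088 m/s ≈ 0.149 AU/year

Final answer: 0.149 AU/year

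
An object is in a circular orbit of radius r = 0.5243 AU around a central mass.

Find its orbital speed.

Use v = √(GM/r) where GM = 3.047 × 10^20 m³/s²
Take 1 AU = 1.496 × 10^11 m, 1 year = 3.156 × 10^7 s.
r = 0.5243 AU = 7.84353 × 10^10 m
GM = 3.047 × 10^20 m³/s²
GM/r = (3.047 × 10^20) / (7.84353 × 10^10) = 3.88473 × 10^9 m²/s²
v = √(GM/r) = 62327.6 m/s ≈ 13.15 AU/year

Final answer: 13.15 AU/year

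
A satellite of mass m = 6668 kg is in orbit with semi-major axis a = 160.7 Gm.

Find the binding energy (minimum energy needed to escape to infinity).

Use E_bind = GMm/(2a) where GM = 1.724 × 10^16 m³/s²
a = 160.7 Gm = 1.607 × 10^11 m
GM = 1.724 × 10^16 m³/s²
m = 6668 kg
GMm = 1.724 × 10^16 × 6668 = 1.14956 × 10^20 m³·kg/s²
2a = 3.214 × 10^11 m
E_bind = GMm/(2a) = 3.57674 × 10^8 J ≈ 357.7 MJ

Final answer: 357.7 MJ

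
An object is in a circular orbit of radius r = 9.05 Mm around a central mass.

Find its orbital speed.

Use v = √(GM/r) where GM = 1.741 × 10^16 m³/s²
r = 9.05 Mm = 9.05 × 10^6 m
GM = 1.741 × 10^16 m³/s²
GM/r = (1.741 × 10^16) / (9.05 × 10^6) = 1.92376 × 10^9 m²/s²
v = √(GM/r) = 43860.7 m/s ≈ 43.86 km/s

Final answer: 43.86 km/s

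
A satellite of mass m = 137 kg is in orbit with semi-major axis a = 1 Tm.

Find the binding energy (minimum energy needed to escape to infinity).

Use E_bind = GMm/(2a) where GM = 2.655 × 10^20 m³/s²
a = 1 Tm = 1 × 10^12 m
GM = 2.655 × 10^20 m³/s²
m = 137 kg
GMm = 2.655 × 10^20 × 137 = 3.63735 × 10^22 m³·kg/s²
2a = 2 × 10^12 m
E_bind = GMm/(2a) = 1.81868 × 10^10 J ≈ 18.19 GJ

Final answer: 18.19 GJ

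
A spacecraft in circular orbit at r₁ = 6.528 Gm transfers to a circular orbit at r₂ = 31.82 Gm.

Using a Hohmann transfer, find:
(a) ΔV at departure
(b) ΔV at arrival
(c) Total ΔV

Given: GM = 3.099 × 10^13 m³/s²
r₁ = 6.528 Gm = 6.528 × 10^9 m
r₂ = 31.82 Gm = 3.182 × 10^10 m
GM = 3.099 × 10^13 m³/s²
Transfer ellipse: a_t = (r₁ + r₂)/2 = 1.9174 × 10^10 m
Circular speed at r₁: v₁ = √(GM/r₁) = 68.9002 m/s
Transfer speed at r₁ (periapsis): v₁ₜ = √(GM(2/r₁ − 1/a_t)) = 88.7594 m/s
(a) ΔV₁ = v₁ₜ − v₁ = 19.8592 m/s ≈ 19.86 m/s
Circular speed at r₂: v₂ = √(GM/r₂) = 31.2076 m/s
Transfer speed at r₂ (apoapsis): v₂ₜ = √(GM(2/r₂ − 1/a_t)) = 18.2093 m/s
(b) ΔV₂ = v₂ − v₂ₜ = 12.9983 m/s ≈ 13 m/s
(c) ΔV_total = ΔV₁ + ΔV₂ = 32.8575 m/s ≈ 32.86 m/s

Final answer:
(a) ΔV₁ = 19.86 m/s
(b) ΔV₂ = 13 m/s
(c) ΔV_total = 32.86 m/s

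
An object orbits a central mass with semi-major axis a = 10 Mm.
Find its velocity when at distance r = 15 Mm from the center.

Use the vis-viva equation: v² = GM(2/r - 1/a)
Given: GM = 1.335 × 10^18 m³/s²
a = 10 Mm = 1 × 10^7 m
r = 15 Mm = 1.5 × 10^7 m
GM = 1.335 × 10^18 m³/s²
2/r − 1/a = 1.33333 × 10^-7 − 1 × 10^-7 = 3.33333 × 10^-8 m⁻¹
v² = GM (2/r − 1/a) = 4.45 × 10^10 m²/s²
v = 210950 m/s ≈ 211 km/s

Final answer: 211 km/s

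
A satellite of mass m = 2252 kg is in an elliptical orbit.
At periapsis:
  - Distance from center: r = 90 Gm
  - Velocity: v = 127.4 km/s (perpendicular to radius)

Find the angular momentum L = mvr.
r = 90 Gm = 9 × 10^10 m
v = 127.4 km/s = 127400 m/s
vr = 127400 × 9 × 10^10 = 1.1466 × 10^16 m²/s
L = m × vr = 2252 × 1.1466 × 10^16 = 2.58214 × 10^19 kg·m²/s ≈ 2.582 × 10^19 kg·m²/s

Final answer: L = 2.582 × 10^19 kg·m²/s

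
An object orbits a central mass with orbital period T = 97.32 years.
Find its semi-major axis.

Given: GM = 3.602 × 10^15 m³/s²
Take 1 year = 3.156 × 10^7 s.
T = 97.32 years = 3.07142 × 10^9 s
GM = 3.602 × 10^15 m³/s²
Kepler's third law: a³ = GM T² / (4π²)
T² = 9.43362 × 10^18 s²
a³ = (3.602 × 10^15) × (9.43362 × 10^18) / (4π²) = 8.60721 × 10^32 m³
a = (a³)^(1/3) = 9.51234 × 10^10 m ≈ 9.512 × 10^10 m

Final answer: 9.512 × 10^10 m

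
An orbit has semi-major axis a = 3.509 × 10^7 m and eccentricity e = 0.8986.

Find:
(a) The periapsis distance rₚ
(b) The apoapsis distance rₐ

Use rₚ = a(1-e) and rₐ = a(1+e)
a = 3.509 × 10^7 m
e = 0.8986:  1 − e = 0.1014,  1 + e = 1.8986
(a) rₚ = a(1 − e) = 3.509 × 10^7 m × 0.1014 = 3.55813 × 10^6 m ≈ 3.558 × 10^6 m
(b) rₐ = a(1 + e) = 3.509 × 10^7 m × 1.8986 = 6.66219 × 10^7 m ≈ 6.662 × 10^7 m

Final answer:
(a) rₚ = 3.558 × 10^6 m
(b) rₐ = 6.662 × 10^7 m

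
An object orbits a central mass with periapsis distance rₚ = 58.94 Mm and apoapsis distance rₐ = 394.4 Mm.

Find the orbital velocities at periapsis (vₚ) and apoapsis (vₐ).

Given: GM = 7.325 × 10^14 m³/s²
rₚ = 58.94 Mm = 5.894 × 10^7 m
rₐ = 394.4 Mm = 3.944 × 10^8 m
GM = 7.325 × 10^14 m³/s²
a = (rₚ + rₐ)/2 = 2.2667 × 10^8 m
Vis-viva: v² = GM (2/r − 1/a)
vₚ² = 7.325 × 10^14 × (3.39328 × 10^-8 − 4.4117 × 10^-9) = 2.16242 × 10^7 m²/s²
vₚ = 4650.18 m/s ≈ 4.65 km/s
vₐ² = 7.325 × 10^14 × (5.07099 × 10^-9 − 4.4117 × 10^-9) = 482933 m²/s²
vₐ = 694.934 m/s ≈ 694.9 m/s

Final answer: vₚ = 4.65 km/s, vₐ = 694.9 m/s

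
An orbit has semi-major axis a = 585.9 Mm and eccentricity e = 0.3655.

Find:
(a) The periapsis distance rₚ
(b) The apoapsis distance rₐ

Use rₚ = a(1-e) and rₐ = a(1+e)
a = 585.9 Mm = 5.859 × 10^8 m
e = 0.3655:  1 − e = 0.6345,  1 + e = 1.3655
(a) rₚ = a(1 − e) = 5.859 × 10^8 m × 0.6345 = 3.71754 × 10^8 m ≈ 371.8 Mm
(b) rₐ = a(1 + e) = 5.859 × 10^8 m × 1.3655 = 8.00046 × 10^8 m ≈ 800 Mm

Final answer:
(a) rₚ = 371.8 Mm
(b) rₐ = 800 Mm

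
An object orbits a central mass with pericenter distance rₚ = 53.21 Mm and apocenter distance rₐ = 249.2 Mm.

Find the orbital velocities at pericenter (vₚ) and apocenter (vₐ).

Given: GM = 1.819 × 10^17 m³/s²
rₚ = 53.21 Mm = 5.321 × 10^7 m
rₐ = 249.2 Mm = 2.492 × 10^8 m
GM = 1.819 × 10^17 m³/s²
a = (rₚ + rₐ)/2 = 1.51205 × 10^8 m
Vis-viva: v² = GM (2/r − 1/a)
vₚ² = 1.819 × 10^17 × (3.75869 × 10^-8 − 6.61354 × 10^-9) = 5.63406 × 10^9 m²/s²
vₚ = 75060.4 m/s ≈ 75.06 km/s
vₐ² = 1.819 × 10^17 × (8.02568 × 10^-9 − 6.61354 × 10^-9) = 2.56869 × 10^8 m²/s²
vₐ = 16027.1 m/s ≈ 16.03 km/s

Final answer: vₚ = 75.06 km/s, vₐ = 16.03 km/s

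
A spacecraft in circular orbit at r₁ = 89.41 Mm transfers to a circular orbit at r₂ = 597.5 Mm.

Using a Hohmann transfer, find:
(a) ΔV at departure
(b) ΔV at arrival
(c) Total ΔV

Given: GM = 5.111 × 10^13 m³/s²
r₁ = 89.41 Mm = 8.941 × 10^7 m
r₂ = 597.5 Mm = 5.975 × 10^8 m
GM = 5.111 × 10^13 m³/s²
Transfer ellipse: a_t = (r₁ + r₂)/2 = 3.43455 × 10^8 m
Circular speed at r₁: v₁ = √(GM/r₁) = 756.066 m/s
Transfer speed at r₁ (periapsis): v₁ₜ = √(GM(2/r₁ − 1/a_t)) = 997.227 m/s
(a) ΔV₁ = v₁ₜ − v₁ = 241.16 m/s ≈ 241.2 m/s
Circular speed at r₂: v₂ = √(GM/r₂) = 292.472 m/s
Transfer speed at r₂ (apoapsis): v₂ₜ = √(GM(2/r₂ − 1/a_t)) = 149.225 m/s
(b) ΔV₂ = v₂ − v₂ₜ = 143.247 m/s ≈ 143.2 m/s
(c) ΔV_total = ΔV₁ + ΔV₂ = 384.407 m/s ≈ 384.4 m/s

Final answer:
(a) ΔV₁ = 241.2 m/s
(b) ΔV₂ = 143.2 m/s
(c) ΔV_total = 384.4 m/s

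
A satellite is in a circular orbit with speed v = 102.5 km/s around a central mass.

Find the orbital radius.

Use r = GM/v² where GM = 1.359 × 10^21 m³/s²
v = 102.5 km/s = 102500 m/s
GM = 1.359 × 10^21 m³/s²
v² = 1.05062 × 10^10 m²/s²
r = GM/v² = (1.359 × 10^21) / (1.05062 × 10^10) = 1.29352 × 10^11 m ≈ 129.4 Gm

Final answer: 129.4 Gm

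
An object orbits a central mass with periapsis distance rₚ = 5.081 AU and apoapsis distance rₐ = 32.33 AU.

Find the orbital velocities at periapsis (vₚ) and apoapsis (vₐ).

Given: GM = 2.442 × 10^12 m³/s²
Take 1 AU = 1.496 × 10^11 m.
rₚ = 5.081 AU = 7.60118 × 10^11 m
rₐ = 32.33 AU = 4.83657 × 10^12 m
GM = 2.442 × 10^12 m³/s²
a = (rₚ + rₐ)/2 = 2.79834 × 10^12 m
Vis-viva: v² = GM (2/r − 1/a)
vₚ² = 2.442 × 10^12 × (2.63117 × 10^-12 − 3.57354 × 10^-13) = 5.55266 m²/s²
vₚ = 2.35641 m/s ≈ 2.356 m/s
vₐ² = 2.442 × 10^12 × (4.13516 × 10^-13 − 3.57354 × 10^-13) = 0.137148 m²/s²
vₐ = 0.370334 m/s ≈ 0.3703 m/s

Final answer: vₚ = 2.356 m/s, vₐ = 0.3703 m/s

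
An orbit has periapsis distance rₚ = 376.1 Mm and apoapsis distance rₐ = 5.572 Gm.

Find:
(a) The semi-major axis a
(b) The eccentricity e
rₚ = 376.1 Mm = 3.761 × 10^8 m
rₐ = 5.572 Gm = 5.572 × 10^9 m
(a) a = (rₚ + rₐ)/2 = 2.97405 × 10^9 m ≈ 2.974 Gm
(b) e = (rₐ − rₚ)/(rₐ + rₚ) = (5.1959 × 10^9) / (5.9481 × 10^9) = 0.873539

Final answer:
(a) a = 2.974 Gm
(b) e = 0.8735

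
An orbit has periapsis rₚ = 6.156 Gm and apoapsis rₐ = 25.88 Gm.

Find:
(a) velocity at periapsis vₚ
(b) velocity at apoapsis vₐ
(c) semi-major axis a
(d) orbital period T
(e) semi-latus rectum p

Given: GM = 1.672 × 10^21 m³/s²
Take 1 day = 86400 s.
rₚ = 6.156 Gm = 6.156 × 10^9 m
rₐ = 25.88 Gm = 2.588 × 10^10 m
GM = 1.672 × 10^21 m³/s²
a = (rₚ + rₐ)/2 = 1.6018 × 10^10 m
e = (rₐ − rₚ)/(rₐ + rₚ) = (1.9724 × 10^10) / (3.2036 × 10^10) = 0.615682
(a) vₚ² = GM (2/rₚ − 1/a) = 1.672 × 10^21 × (3.24886 × 10^-10 − 6.24298 × 10^-11) = 4.38827 × 10^11 m²/s²;  vₚ = 662440 m/s ≈ 662.4 km/s
(b) vₐ² = GM (2/rₐ − 1/a) = 1.672 × 10^21 × (7.72798 × 10^-11 − 6.24298 × 10^-11) = 2.48292 × 10^10 m²/s²;  vₐ = 157573 m/s ≈ 157.6 km/s
(c) a = 1.6018 × 10^10 m ≈ 16.02 Gm
(d) a³ = 4.10984 × 10^30 m³;  T = 2π √(a³/GM) = 2π × 49578.6 s = 311512 s ≈ 3.605 days
(e) 1 − e² = 0.620935;  p = a(1 − e²) = 1.6018 × 10^10 × 0.620935 = 9.94614 × 10^9 m ≈ 9.946 Gm

Final answer:
(a) velocity at periapsis vₚ = 662.4 km/s
(b) velocity at apoapsis vₐ = 157.6 km/s
(c) semi-major axis a = 16.02 Gm
(d) orbital period T = 3.605 days
(e) semi-latus rectum p = 9.946 Gm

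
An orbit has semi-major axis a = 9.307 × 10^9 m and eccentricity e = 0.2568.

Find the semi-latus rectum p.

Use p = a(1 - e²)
a = 9.307 × 10^9 m
e = 0.2568,  e² = 0.0659462,  1 − e² = 0.934054
p = a(1 − e²) = 9.307 × 10^9 m × 0.934054 = 8.69324 × 10^9 m ≈ 8.693 × 10^9 m

Final answer: p = 8.693 × 10^9 m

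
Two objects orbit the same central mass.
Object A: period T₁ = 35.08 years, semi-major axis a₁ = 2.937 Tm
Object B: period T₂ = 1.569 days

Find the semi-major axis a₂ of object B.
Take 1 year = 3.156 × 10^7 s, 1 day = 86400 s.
T₁ = 35.08 years = 1.10712 × 10^9 s
T₂ = 1.569 days = 135562 s
a₁ = 2.937 Tm = 2.937 × 10^12 m
Kepler's third law: (T₂/T₁)² = (a₂/a₁)³  ⇒  a₂ = a₁ (T₂/T₁)^(2/3)
T₂/T₁ = 0.000122445
(T₂/T₁)^(2/3) = 0.00246581
a₂ = 2.937 × 10^12 m × 0.00246581 = 7.24209 × 10^9 m ≈ 7.242 Gm

Final answer: a₂ = 7.242 Gm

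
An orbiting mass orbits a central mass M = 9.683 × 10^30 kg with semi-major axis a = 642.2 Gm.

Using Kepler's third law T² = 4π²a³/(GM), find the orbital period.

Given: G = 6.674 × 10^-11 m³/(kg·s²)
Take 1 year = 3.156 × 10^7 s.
M = 9.683 × 10^30 kg
GM = G × M = 6.674 × 10^-11 × 9.683 × 10^30 = 6.46243 × 10^20 m³/s²
a = 642.2 Gm = 6.422 × 10^11 m
a³ = 2.64857 × 10^35 m³
T = 2π √(a³/GM) = 2π √((2.64857 × 10^35) / (6.46243 × 10^20)) = 2π × 2.02445 × 10^7 s
T = 1.272 × 10^8 s ≈ 4.03 years

Final answer: 4.03 years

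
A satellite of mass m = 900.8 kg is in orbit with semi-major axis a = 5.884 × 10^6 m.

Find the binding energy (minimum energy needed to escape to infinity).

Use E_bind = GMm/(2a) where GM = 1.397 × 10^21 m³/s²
a = 5.884 × 10^6 m
GM = 1.397 × 10^21 m³/s²
m = 900.8 kg
GMm = 1.397 × 10^21 × 900.8 = 1.25842 × 10^24 m³·kg/s²
2a = 1.1768 × 10^7 m
E_bind = GMm/(2a) = 1.06936 × 10^17 J ≈ 106.9 PJ

Final answer: 106.9 PJ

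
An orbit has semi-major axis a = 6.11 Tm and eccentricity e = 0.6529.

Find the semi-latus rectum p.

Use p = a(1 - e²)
a = 6.11 Tm = 6.11 × 10^12 m
e = 0.6529,  e² = 0.426278,  1 − e² = 0.573722
p = a(1 − e²) = 6.11 × 10^12 m × 0.573722 = 3.50544 × 10^12 m ≈ 3.505 Tm

Final answer: p = 3.505 Tm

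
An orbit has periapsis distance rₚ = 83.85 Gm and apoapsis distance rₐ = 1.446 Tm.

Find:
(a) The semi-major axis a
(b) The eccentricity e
rₚ = 83.85 Gm = 8.385 × 10^10 m
rₐ = 1.446 Tm = 1.446 × 10^12 m
(a) a = (rₚ + rₐ)/2 = 7.64925 × 10^11 m ≈ 764.9 Gm
(b) e = (rₐ − rₚ)/(rₐ + rₚ) = (1.36215 × 10^12) / (1.52985 × 10^12) = 0.890381

Final answer:
(a) a = 764.9 Gm
(b) e = 0.8904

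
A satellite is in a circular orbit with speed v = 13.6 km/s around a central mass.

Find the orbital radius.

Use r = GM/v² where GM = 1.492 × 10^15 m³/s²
v = 13.6 km/s = 13600 m/s
GM = 1.492 × 10^15 m³/s²
v² = 1.8496 × 10^8 m²/s²
r = GM/v² = (1.492 × 10^15) / (1.8496 × 10^8) = 8.06661 × 10^6 m ≈ 8.067 Mm

Final answer: 8.067 Mm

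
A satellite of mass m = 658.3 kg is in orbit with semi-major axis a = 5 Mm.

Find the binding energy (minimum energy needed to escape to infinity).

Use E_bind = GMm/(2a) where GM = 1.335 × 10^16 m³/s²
a = 5 Mm = 5 × 10^6 m
GM = 1.335 × 10^16 m³/s²
m = 658.3 kg
GMm = 1.335 × 10^16 × 658.3 = 8.7883 × 10^18 m³·kg/s²
2a = 1 × 10^7 m
E_bind = GMm/(2a) = 8.7883 × 10^11 J ≈ 878.8 GJ

Final answer: 878.8 GJ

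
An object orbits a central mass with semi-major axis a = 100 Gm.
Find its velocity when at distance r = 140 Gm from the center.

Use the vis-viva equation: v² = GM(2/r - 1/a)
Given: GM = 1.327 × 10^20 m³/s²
a = 100 Gm = 1 × 10^11 m
r = 140 Gm = 1.4 × 10^11 m
GM = 1.327 × 10^20 m³/s²
2/r − 1/a = 1.42857 × 10^-11 − 1 × 10^-11 = 4.28571 × 10^-12 m⁻¹
v² = GM (2/r − 1/a) = 5.68714 × 10^8 m²/s²
v = 23847.7 m/s ≈ 23.85 km/s

Final answer: 23.85 km/s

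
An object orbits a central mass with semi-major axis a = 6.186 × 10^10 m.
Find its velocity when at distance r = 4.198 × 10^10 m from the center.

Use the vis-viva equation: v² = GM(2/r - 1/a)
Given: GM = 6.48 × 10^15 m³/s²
a = 6.186 × 10^10 m
r = 4.198 × 10^10 m
GM = 6.48 × 10^15 m³/s²
2/r − 1/a = 4.76417 × 10^-11 − 1.61655 × 10^-11 = 3.14762 × 10^-11 m⁻¹
v² = GM (2/r − 1/a) = 203966 m²/s²
v = 451.626 m/s ≈ 451.6 m/s

Final answer: 451.6 m/s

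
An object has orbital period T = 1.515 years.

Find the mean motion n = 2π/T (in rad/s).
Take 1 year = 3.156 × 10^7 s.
T = 1.515 years = 4.78134 × 10^7 s
n = 2π / (4.78134 × 10^7 s) = 1.31411 × 10^-7 rad/s ≈ 1.314 × 10^-7 rad/s

Final answer: n = 1.314 × 10^-7 rad/s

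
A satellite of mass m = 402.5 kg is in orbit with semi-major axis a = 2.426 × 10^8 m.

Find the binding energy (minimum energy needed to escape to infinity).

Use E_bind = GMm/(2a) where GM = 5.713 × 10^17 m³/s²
a = 2.426 × 10^8 m
GM = 5.713 × 10^17 m³/s²
m = 402.5 kg
GMm = 5.713 × 10^17 × 402.5 = 2.29948 × 10^20 m³·kg/s²
2a = 4.852 × 10^8 m
E_bind = GMm/(2a) = 4.73925 × 10^11 J ≈ 473.9 GJ

Final answer: 473.9 GJ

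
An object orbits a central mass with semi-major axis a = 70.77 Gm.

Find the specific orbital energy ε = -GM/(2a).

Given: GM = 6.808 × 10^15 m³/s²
a = 70.77 Gm = 7.077 × 10^10 m
GM = 6.808 × 10^15 m³/s²
2a = 1.4154 × 10^11 m
ε = −GM/(2a) = -48099.5 J/kg ≈ -48.1 kJ/kg

Final answer: -48.1 kJ/kg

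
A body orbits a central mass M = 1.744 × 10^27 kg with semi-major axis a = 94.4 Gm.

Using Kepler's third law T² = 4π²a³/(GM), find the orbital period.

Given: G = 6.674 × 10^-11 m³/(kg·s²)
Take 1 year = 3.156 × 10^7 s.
M = 1.744 × 10^27 kg
GM = G × M = 6.674 × 10^-11 × 1.744 × 10^27 = 1.16395 × 10^17 m³/s²
a = 94.4 Gm = 9.44 × 10^10 m
a³ = 8.41232 × 10^32 m³
T = 2π √(a³/GM) = 2π √((8.41232 × 10^32) / (1.16395 × 10^17)) = 2π × 8.50142 × 10^7 s
T = 5.3416 × 10^8 s ≈ 16.93 years

Final answer: 16.93 years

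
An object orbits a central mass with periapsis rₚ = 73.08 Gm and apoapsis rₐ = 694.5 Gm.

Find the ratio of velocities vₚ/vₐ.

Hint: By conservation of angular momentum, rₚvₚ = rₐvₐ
rₚ = 73.08 Gm = 7.308 × 10^10 m
rₐ = 694.5 Gm = 6.945 × 10^11 m
rₚvₚ = rₐvₐ  ⇒  vₚ/vₐ = rₐ/rₚ
vₚ/vₐ = (6.945 × 10^11) / (7.308 × 10^10) = 9.50328

Final answer: vₚ/vₐ = 9.503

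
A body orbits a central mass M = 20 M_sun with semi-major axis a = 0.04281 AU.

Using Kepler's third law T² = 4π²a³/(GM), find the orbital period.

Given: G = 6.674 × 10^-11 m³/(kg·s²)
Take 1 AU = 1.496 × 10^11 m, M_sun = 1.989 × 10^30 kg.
M = 20 M_sun = 3.978 × 10^31 kg
GM = G × M = 6.674 × 10^-11 × 3.978 × 10^31 = 2.65492 × 10^21 m³/s²
a = 0.04281 AU = 6.40438 × 10^9 m
a³ = 2.62682 × 10^29 m³
T = 2π √(a³/GM) = 2π √((2.62682 × 10^29) / (2.65492 × 10^21)) = 2π × 9946.95 s
T = 62498.5 s ≈ 17.36 hours

Final answer: 17.36 hours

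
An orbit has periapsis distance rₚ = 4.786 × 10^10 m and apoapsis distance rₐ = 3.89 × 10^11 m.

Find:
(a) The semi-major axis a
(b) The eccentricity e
rₚ = 4.786 × 10^10 m
rₐ = 3.89 × 10^11 m
(a) a = (rₚ + rₐ)/2 = 2.1843 × 10^11 m ≈ 2.184 × 10^11 m
(b) e = (rₐ − rₚ)/(rₐ + rₚ) = (3.4114 × 10^11) / (4.3686 × 10^11) = 0.780891

Final answer:
(a) a = 2.184 × 10^11 m
(b) e = 0.7809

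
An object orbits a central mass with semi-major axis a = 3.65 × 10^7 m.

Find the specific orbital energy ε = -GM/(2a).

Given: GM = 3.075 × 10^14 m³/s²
a = 3.65 × 10^7 m
GM = 3.075 × 10^14 m³/s²
2a = 7.3 × 10^7 m
ε = −GM/(2a) = -4.21233 × 10^6 J/kg ≈ -4.212 MJ/kg

Final answer: -4.212 MJ/kg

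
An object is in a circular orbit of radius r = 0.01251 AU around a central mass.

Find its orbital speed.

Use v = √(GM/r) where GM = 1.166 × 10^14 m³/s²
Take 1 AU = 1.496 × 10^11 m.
r = 0.01251 AU = 1.8715 × 10^9 m
GM = 1.166 × 10^14 m³/s²
GM/r = (1.166 × 10^14) / (1.8715 × 10^9) = 62303.1 m²/s²
v = √(GM/r) = 249.606 m/s ≈ 249.6 m/s

Final answer: 249.6 m/s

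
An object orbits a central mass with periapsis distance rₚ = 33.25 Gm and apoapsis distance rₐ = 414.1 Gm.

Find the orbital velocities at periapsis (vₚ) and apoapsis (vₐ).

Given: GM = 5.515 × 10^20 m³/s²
rₚ = 33.25 Gm = 3.325 × 10^10 m
rₐ = 414.1 Gm = 4.141 × 10^11 m
GM = 5.515 × 10^20 m³/s²
a = (rₚ + rₐ)/2 = 2.23675 × 10^11 m
Vis-viva: v² = GM (2/r − 1/a)
vₚ² = 5.515 × 10^20 × (6.01504 × 10^-11 − 4.47077 × 10^-12) = 3.07073 × 10^10 m²/s²
vₚ = 175235 m/s ≈ 175.2 km/s
vₐ² = 5.515 × 10^20 × (4.82975 × 10^-12 − 4.47077 × 10^-12) = 1.97977 × 10^8 m²/s²
vₐ = 14070.4 m/s ≈ 14.07 km/s

Final answer: vₚ = 175.2 km/s, vₐ = 14.07 km/s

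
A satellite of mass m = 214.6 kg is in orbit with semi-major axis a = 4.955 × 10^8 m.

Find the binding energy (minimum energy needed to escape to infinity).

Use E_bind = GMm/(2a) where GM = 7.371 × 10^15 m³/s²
a = 4.955 × 10^8 m
GM = 7.371 × 10^15 m³/s²
m = 214.6 kg
GMm = 7.371 × 10^15 × 214.6 = 1.58182 × 10^18 m³·kg/s²
2a = 9.91 × 10^8 m
E_bind = GMm/(2a) = 1.59618 × 10^9 J ≈ 1.596 GJ

Final answer: 1.596 GJ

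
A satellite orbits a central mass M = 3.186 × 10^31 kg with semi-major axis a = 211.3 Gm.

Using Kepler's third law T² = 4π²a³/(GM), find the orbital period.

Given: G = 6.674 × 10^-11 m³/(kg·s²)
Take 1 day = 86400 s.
M = 3.186 × 10^31 kg
GM = G × M = 6.674 × 10^-11 × 3.186 × 10^31 = 2.12634 × 10^21 m³/s²
a = 211.3 Gm = 2.113 × 10^11 m
a³ = 9.43406 × 10^33 m³
T = 2π √(a³/GM) = 2π √((9.43406 × 10^33) / (2.12634 × 10^21)) = 2π × 2.10636 × 10^6 s
T = 1.32347 × 10^7 s ≈ 153.2 days

Final answer: 153.2 days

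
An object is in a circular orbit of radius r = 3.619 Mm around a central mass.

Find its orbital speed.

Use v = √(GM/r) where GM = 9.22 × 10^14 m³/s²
r = 3.619 Mm = 3.619 × 10^6 m
GM = 9.22 × 10^14 m³/s²
GM/r = (9.22 × 10^14) / (3.619 × 10^6) = 2.54767 × 10^8 m²/s²
v = √(GM/r) = 15961.4 m/s ≈ 15.96 km/s

Final answer: 15.96 km/s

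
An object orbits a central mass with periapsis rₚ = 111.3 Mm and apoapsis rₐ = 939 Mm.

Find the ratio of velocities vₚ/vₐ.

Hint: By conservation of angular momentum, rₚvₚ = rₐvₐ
rₚ = 111.3 Mm = 1.113 × 10^8 m
rₐ = 939 Mm = 9.39 × 10^8 m
rₚvₚ = rₐvₐ  ⇒  vₚ/vₐ = rₐ/rₚ
vₚ/vₐ = (9.39 × 10^8) / (1.113 × 10^8) = 8.43666

Final answer: vₚ/vₐ = 8.437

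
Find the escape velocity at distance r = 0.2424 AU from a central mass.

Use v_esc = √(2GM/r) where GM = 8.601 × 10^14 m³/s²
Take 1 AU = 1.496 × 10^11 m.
r = 0.2424 AU = 3.6263 × 10^10 m
GM = 8.601 × 10^14 m³/s²
2GM/r = 2 × (8.601 × 10^14) / (3.6263 × 10^10) = 47436.7 m²/s²
v_esc = √(2GM/r) = 217.8 m/s ≈ 217.8 m/s

Final answer: 217.8 m/s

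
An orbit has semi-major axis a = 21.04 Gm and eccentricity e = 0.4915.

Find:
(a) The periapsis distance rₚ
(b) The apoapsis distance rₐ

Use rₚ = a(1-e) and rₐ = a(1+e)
a = 21.04 Gm = 2.104 × 10^10 m
e = 0.4915:  1 − e = 0.5085,  1 + e = 1.4915
(a) rₚ = a(1 − e) = 2.104 × 10^10 m × 0.5085 = 1.06988 × 10^10 m ≈ 10.7 Gm
(b) rₐ = a(1 + e) = 2.104 × 10^10 m × 1.4915 = 3.13812 × 10^10 m ≈ 31.38 Gm

Final answer:
(a) rₚ = 10.7 Gm
(b) rₐ = 31.38 Gm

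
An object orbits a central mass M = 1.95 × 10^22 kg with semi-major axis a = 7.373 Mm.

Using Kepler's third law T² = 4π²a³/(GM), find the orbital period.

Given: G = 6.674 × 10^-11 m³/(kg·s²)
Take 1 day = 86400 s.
M = 1.95 × 10^22 kg
GM = G × M = 6.674 × 10^-11 × 1.95 × 10^22 = 1.30143 × 10^12 m³/s²
a = 7.373 Mm = 7.373 × 10^6 m
a³ = 4.00805 × 10^20 m³
T = 2π √(a³/GM) = 2π √((4.00805 × 10^20) / (1.30143 × 10^12)) = 2π × 17549.1 s
T = 110265 s ≈ 1.276 days

Final answer: 1.276 days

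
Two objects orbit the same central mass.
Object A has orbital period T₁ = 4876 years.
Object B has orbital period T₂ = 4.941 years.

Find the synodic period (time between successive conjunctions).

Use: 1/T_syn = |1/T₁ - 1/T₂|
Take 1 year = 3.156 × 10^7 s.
T₁ = 4876 years = 1.53887 × 10^11 s
T₂ = 4.941 years = 1.55938 × 10^8 s
1/T₁ = 6.49829 × 10^-12 s⁻¹
1/T₂ = 6.41281 × 10^-9 s⁻¹
|1/T₁ − 1/T₂| = 6.40631 × 10^-9 s⁻¹
T_syn = 1 / |1/T₁ − 1/T₂| = 1.56096 × 10^8 s ≈ 4.946 years

Final answer: T_syn = 4.946 years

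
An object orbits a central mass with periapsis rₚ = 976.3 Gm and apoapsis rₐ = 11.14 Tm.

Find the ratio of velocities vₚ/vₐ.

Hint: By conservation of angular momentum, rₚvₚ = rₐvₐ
rₚ = 976.3 Gm = 9.763 × 10^11 m
rₐ = 11.14 Tm = 1.114 × 10^13 m
rₚvₚ = rₐvₐ  ⇒  vₚ/vₐ = rₐ/rₚ
vₚ/vₐ = (1.114 × 10^13) / (9.763 × 10^11) = 11.4104

Final answer: vₚ/vₐ = 11.41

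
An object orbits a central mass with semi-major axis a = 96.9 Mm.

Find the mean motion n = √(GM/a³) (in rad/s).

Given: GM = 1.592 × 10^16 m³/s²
a = 96.9 Mm = 9.69 × 10^7 m
GM = 1.592 × 10^16 m³/s²
a³ = 9.09853 × 10^23 m³
GM/a³ = (1.592 × 10^16) / (9.09853 × 10^23) = 1.74973 × 10^-8 s⁻²
n = √(GM/a³) = 0.000132277 rad/s ≈ 0.0001323 rad/s

Final answer: n = 0.0001323 rad/s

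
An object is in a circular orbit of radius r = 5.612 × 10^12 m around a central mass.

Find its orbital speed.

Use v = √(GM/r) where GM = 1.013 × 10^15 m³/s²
r = 5.612 × 10^12 m
GM = 1.013 × 10^15 m³/s²
GM/r = (1.013 × 10^15) / (5.612 × 10^12) = 180.506 m²/s²
v = √(GM/r) = 13.4353 m/s ≈ 13.44 m/s

Final answer: 13.44 m/s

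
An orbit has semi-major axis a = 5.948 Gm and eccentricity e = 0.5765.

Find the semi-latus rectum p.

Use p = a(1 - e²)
a = 5.948 Gm = 5.948 × 10^9 m
e = 0.5765,  e² = 0.332352,  1 − e² = 0.667648
p = a(1 − e²) = 5.948 × 10^9 m × 0.667648 = 3.97117 × 10^9 m ≈ 3.971 Gm

Final answer: p = 3.971 Gm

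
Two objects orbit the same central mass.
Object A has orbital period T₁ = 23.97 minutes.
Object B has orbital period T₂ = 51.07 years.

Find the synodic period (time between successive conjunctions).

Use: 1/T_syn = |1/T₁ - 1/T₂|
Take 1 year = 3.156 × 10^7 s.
T₁ = 23.97 minutes = 1438.2 s
T₂ = 51.07 years = 1.61177 × 10^9 s
1/T₁ = 0.000695314 s⁻¹
1/T₂ = 6.20436 × 10^-10 s⁻¹
|1/T₁ − 1/T₂| = 0.000695313 s⁻¹
T_syn = 1 / |1/T₁ − 1/T₂| = 1438.2 s ≈ 23.97 minutes

Final answer: T_syn = 23.97 minutes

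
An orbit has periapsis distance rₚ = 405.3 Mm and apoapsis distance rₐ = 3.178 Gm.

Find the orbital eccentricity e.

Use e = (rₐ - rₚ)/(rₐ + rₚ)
rₚ = 405.3 Mm = 4.053 × 10^8 m
rₐ = 3.178 Gm = 3.178 × 10^9 m
rₐ − rₚ = 2.7727 × 10^9 m
rₐ + rₚ = 3.5833 × 10^9 m
e = (rₐ − rₚ)/(rₐ + rₚ) = 0.773784

Final answer: e = 0.7738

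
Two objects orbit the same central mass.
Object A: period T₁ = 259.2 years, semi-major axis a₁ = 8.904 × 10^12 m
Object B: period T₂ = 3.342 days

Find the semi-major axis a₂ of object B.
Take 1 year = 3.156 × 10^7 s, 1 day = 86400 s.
T₁ = 259.2 years = 8.18035 × 10^9 s
T₂ = 3.342 days = 288749 s
a₁ = 8.904 × 10^12 m
Kepler's third law: (T₂/T₁)² = (a₂/a₁)³  ⇒  a₂ = a₁ (T₂/T₁)^(2/3)
T₂/T₁ = 3.52978 × 10^-5
(T₂/T₁)^(2/3) = 0.00107605
a₂ = 8.904 × 10^12 m × 0.00107605 = 9.58114 × 10^9 m ≈ 9.581 × 10^9 m

Final answer: a₂ = 9.581 × 10^9 m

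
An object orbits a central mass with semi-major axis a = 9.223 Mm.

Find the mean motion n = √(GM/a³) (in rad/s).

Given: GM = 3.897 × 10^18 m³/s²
a = 9.223 Mm = 9.223 × 10^6 m
GM = 3.897 × 10^18 m³/s²
a³ = 7.84543 × 10^20 m³
GM/a³ = (3.897 × 10^18) / (7.84543 × 10^20) = 0.00496722 s⁻²
n = √(GM/a³) = 0.0704785 rad/s ≈ 0.07048 rad/s

Final answer: n = 0.07048 rad/s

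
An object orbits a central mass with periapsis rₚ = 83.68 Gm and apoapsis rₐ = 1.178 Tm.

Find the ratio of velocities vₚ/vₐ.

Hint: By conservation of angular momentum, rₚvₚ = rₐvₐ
rₚ = 83.68 Gm = 8.368 × 10^10 m
rₐ = 1.178 Tm = 1.178 × 10^12 m
rₚvₚ = rₐvₐ  ⇒  vₚ/vₐ = rₐ/rₚ
vₚ/vₐ = (1.178 × 10^12) / (8.368 × 10^10) = 14.0774

Final answer: vₚ/vₐ = 14.08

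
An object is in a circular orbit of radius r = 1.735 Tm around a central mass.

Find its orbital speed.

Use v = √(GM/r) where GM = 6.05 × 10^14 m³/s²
r = 1.735 Tm = 1.735 × 10^12 m
GM = 6.05 × 10^14 m³/s²
GM/r = (6.05 × 10^14) / (1.735 × 10^12) = 348.703 m²/s²
v = √(GM/r) = 18.6736 m/s ≈ 18.67 m/s

Final answer: 18.67 m/s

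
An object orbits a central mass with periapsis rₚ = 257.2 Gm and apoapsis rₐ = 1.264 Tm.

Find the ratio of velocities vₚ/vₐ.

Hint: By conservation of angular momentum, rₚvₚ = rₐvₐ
rₚ = 257.2 Gm = 2.572 × 10^11 m
rₐ = 1.264 Tm = 1.264 × 10^12 m
rₚvₚ = rₐvₐ  ⇒  vₚ/vₐ = rₐ/rₚ
vₚ/vₐ = (1.264 × 10^12) / (2.572 × 10^11) = 4.91446

Final answer: vₚ/vₐ = 4.914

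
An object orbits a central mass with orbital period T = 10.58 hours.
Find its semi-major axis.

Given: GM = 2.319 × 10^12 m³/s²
T = 10.58 hours = 38088 s
GM = 2.319 × 10^12 m³/s²
Kepler's third law: a³ = GM T² / (4π²)
T² = 1.4507 × 10^9 s²
a³ = (2.319 × 10^12) × (1.4507 × 10^9) / (4π²) = 8.52153 × 10^19 m³
a = (a³)^(1/3) = 4.40054 × 10^6 m ≈ 4.401 Mm

Final answer: 4.401 Mm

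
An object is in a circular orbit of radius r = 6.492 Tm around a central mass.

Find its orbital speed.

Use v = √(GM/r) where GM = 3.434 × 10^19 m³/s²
r = 6.492 Tm = 6.492 × 10^12 m
GM = 3.434 × 10^19 m³/s²
GM/r = (3.434 × 10^19) / (6.492 × 10^12) = 5.28959 × 10^6 m²/s²
v = √(GM/r) = 2299.91 m/s ≈ 2.3 km/s

Final answer: 2.3 km/s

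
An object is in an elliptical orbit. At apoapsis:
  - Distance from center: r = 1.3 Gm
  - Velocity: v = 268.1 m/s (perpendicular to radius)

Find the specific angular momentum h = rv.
r = 1.3 Gm = 1.3 × 10^9 m
v = 268.1 m/s
h = rv = 1.3 × 10^9 × 268.1 = 3.4853 × 10^11 m²/s ≈ 3.485 × 10^11 m²/s

Final answer: h = 3.485 × 10^11 m²/s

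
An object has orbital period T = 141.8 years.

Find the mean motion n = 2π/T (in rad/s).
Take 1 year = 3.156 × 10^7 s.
T = 141.8 years = 4.47521 × 10^9 s
n = 2π / (4.47521 × 10^9 s) = 1.404 × 10^-9 rad/s ≈ 1.404 × 10^-9 rad/s

Final answer: n = 1.404 × 10^-9 rad/s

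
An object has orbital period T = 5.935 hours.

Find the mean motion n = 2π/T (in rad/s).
T = 5.935 hours = 21366 s
n = 2π / 21366 s = 0.000294074 rad/s ≈ 0.0002941 rad/s

Final answer: n = 0.0002941 rad/s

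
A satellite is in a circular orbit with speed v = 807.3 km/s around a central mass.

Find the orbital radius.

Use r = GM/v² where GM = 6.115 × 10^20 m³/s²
v = 807.3 km/s = 807300 m/s
GM = 6.115 × 10^20 m³/s²
v² = 6.51733 × 10^11 m²/s²
r = GM/v² = (6.115 × 10^20) / (6.51733 × 10^11) = 9.38267 × 10^8 m ≈ 9.383 × 10^8 m

Final answer: 9.383 × 10^8 m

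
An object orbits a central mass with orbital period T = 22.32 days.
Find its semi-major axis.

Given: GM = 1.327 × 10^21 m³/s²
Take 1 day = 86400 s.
T = 22.32 days = 1.92845 × 10^6 s
GM = 1.327 × 10^21 m³/s²
Kepler's third law: a³ = GM T² / (4π²)
T² = 3.71891 × 10^12 s²
a³ = (1.327 × 10^21) × (3.71891 × 10^12) / (4π²) = 1.25005 × 10^32 m³
a = (a³)^(1/3) = 5.00007 × 10^10 m ≈ 50 Gm

Final answer: 50 Gm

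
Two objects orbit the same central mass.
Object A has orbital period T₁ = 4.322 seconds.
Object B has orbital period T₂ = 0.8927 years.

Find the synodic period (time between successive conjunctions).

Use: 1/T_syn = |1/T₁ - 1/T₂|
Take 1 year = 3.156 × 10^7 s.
T₁ = 4.322 seconds
T₂ = 0.8927 years = 2.81736 × 10^7 s
1/T₁ = 0.231374 s⁻¹
1/T₂ = 3.54942 × 10^-8 s⁻¹
|1/T₁ − 1/T₂| = 0.231374 s⁻¹
T_syn = 1 / |1/T₁ − 1/T₂| = 4.322 s ≈ 4.322 seconds

Final answer: T_syn = 4.322 seconds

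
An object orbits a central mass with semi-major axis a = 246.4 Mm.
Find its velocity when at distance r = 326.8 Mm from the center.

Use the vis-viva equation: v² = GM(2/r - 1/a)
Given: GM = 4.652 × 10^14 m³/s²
a = 246.4 Mm = 2.464 × 10^8 m
r = 326.8 Mm = 3.268 × 10^8 m
GM = 4.652 × 10^14 m³/s²
2/r − 1/a = 6.11995 × 10^-9 − 4.05844 × 10^-9 = 2.06151 × 10^-9 m⁻¹
v² = GM (2/r − 1/a) = 959014 m²/s²
v = 979.293 m/s ≈ 979.3 m/s

Final answer: 979.3 m/s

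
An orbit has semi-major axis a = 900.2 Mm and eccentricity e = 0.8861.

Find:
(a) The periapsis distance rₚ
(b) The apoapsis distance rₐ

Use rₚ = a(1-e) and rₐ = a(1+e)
a = 900.2 Mm = 9.002 × 10^8 m
e = 0.8861:  1 − e = 0.1139,  1 + e = 1.8861
(a) rₚ = a(1 − e) = 9.002 × 10^8 m × 0.1139 = 1.02533 × 10^8 m ≈ 102.5 Mm
(b) rₐ = a(1 + e) = 9.002 × 10^8 m × 1.8861 = 1.69787 × 10^9 m ≈ 1.698 Gm

Final answer:
(a) rₚ = 102.5 Mm
(b) rₐ = 1.698 Gm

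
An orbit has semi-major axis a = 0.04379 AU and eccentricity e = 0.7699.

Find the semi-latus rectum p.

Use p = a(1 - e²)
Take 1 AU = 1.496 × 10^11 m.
a = 0.04379 AU = 6.55098 × 10^9 m
e = 0.7699,  e² = 0.592746,  1 − e² = 0.407254
p = a(1 − e²) = 6.55098 × 10^9 m × 0.407254 = 2.66791 × 10^9 m ≈ 0.01783 AU

Final answer: p = 0.01783 AU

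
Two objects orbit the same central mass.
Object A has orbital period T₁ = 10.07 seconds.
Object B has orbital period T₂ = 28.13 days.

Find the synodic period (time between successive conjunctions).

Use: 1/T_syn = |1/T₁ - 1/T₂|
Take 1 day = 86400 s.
T₁ = 10.07 seconds
T₂ = 28.13 days = 2.43043 × 10^6 s
1/T₁ = 0.0993049 s⁻¹
1/T₂ = 4.11449 × 10^-7 s⁻¹
|1/T₁ − 1/T₂| = 0.0993045 s⁻¹
T_syn = 1 / |1/T₁ − 1/T₂| = 10.07 s ≈ 10.07 seconds

Final answer: T_syn = 10.07 seconds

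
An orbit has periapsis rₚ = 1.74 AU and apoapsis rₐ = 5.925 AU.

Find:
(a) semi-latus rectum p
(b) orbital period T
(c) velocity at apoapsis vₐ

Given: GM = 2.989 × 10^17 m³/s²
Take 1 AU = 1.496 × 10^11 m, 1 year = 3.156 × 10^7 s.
rₚ = 1.74 AU = 2.60304 × 10^11 m
rₐ = 5.925 AU = 8.8638 × 10^11 m
GM = 2.989 × 10^17 m³/s²
a = (rₚ + rₐ)/2 = 5.73342 × 10^11 m
e = (rₐ − rₚ)/(rₐ + rₚ) = (6.26076 × 10^11) / (1.14668 × 10^12) = 0.545988
(a) 1 − e² = 0.701897;  p = a(1 − e²) = 5.73342 × 10^11 × 0.701897 = 4.02427 × 10^11 m ≈ 2.69 AU
(b) a³ = 1.8847 × 10^35 m³;  T = 2π √(a³/GM) = 2π × 7.94068 × 10^8 s = 4.98928 × 10^9 s ≈ 158.1 years
(c) vₐ² = GM (2/rₐ − 1/a) = 2.989 × 10^17 × (2.25637 × 10^-12 − 1.74416 × 10^-12) = 153099 m²/s²;  vₐ = 391.279 m/s ≈ 391.3 m/s

Final answer:
(a) semi-latus rectum p = 2.69 AU
(b) orbital period T = 158.1 years
(c) velocity at apoapsis vₐ = 391.3 m/s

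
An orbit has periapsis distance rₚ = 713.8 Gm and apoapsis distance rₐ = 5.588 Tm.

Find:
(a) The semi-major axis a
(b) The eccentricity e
rₚ = 713.8 Gm = 7.138 × 10^11 m
rₐ = 5.588 Tm = 5.588 × 10^12 m
(a) a = (rₚ + rₐ)/2 = 3.1509 × 10^12 m ≈ 3.151 Tm
(b) e = (rₐ − rₚ)/(rₐ + rₚ) = (4.8742 × 10^12) / (6.3018 × 10^12) = 0.773462

Final answer:
(a) a = 3.151 Tm
(b) e = 0.7735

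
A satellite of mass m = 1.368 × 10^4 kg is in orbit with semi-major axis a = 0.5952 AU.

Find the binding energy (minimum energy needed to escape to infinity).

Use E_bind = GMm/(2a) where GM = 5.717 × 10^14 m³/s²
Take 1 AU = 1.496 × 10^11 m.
a = 0.5952 AU = 8.90419 × 10^10 m
GM = 5.717 × 10^14 m³/s²
m = 1.368 × 10^4 kg
GMm = 5.717 × 10^14 × 13680 = 7.82086 × 10^18 m³·kg/s²
2a = 1.78084 × 10^11 m
E_bind = GMm/(2a) = 4.39167 × 10^7 J ≈ 43.92 MJ

Final answer: 43.92 MJ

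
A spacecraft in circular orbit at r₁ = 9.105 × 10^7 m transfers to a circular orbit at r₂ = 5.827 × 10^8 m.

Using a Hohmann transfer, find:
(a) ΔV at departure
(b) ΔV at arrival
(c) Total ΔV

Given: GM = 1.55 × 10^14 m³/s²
r₁ = 9.105 × 10^7 m
r₂ = 5.827 × 10^8 m
GM = 1.55 × 10^14 m³/s²
Transfer ellipse: a_t = (r₁ + r₂)/2 = 3.36875 × 10^8 m
Circular speed at r₁: v₁ = √(GM/r₁) = 1304.75 m/s
Transfer speed at r₁ (periapsis): v₁ₜ = √(GM(2/r₁ − 1/a_t)) = 1715.99 m/s
(a) ΔV₁ = v₁ₜ − v₁ = 411.241 m/s ≈ 411.2 m/s
Circular speed at r₂: v₂ = √(GM/r₂) = 515.755 m/s
Transfer speed at r₂ (apoapsis): v₂ₜ = √(GM(2/r₂ − 1/a_t)) = 268.132 m/s
(b) ΔV₂ = v₂ − v₂ₜ = 247.623 m/s ≈ 247.6 m/s
(c) ΔV_total = ΔV₁ + ΔV₂ = 658.864 m/s ≈ 658.9 m/s

Final answer:
(a) ΔV₁ = 411.2 m/s
(b) ΔV₂ = 247.6 m/s
(c) ΔV_total = 658.9 m/s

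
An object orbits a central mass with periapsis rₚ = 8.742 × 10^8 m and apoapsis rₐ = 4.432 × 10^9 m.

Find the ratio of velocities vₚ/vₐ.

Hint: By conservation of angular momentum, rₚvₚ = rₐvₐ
rₚ = 8.742 × 10^8 m
rₐ = 4.432 × 10^9 m
rₚvₚ = rₐvₐ  ⇒  vₚ/vₐ = rₐ/rₚ
vₚ/vₐ = (4.432 × 10^9) / (8.742 × 10^8) = 5.06978

Final answer: vₚ/vₐ = 5.07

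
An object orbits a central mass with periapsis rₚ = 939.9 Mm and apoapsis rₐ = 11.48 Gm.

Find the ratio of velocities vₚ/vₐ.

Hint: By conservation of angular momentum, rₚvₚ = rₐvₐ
rₚ = 939.9 Mm = 9.399 × 10^8 m
rₐ = 11.48 Gm = 1.148 × 10^10 m
rₚvₚ = rₐvₐ  ⇒  vₚ/vₐ = rₐ/rₚ
vₚ/vₐ = (1.148 × 10^10) / (9.399 × 10^8) = 12.2141

Final answer: vₚ/vₐ = 12.21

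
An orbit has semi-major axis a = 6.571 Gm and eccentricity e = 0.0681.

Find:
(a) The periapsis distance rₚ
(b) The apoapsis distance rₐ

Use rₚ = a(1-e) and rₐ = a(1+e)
a = 6.571 Gm = 6.571 × 10^9 m
e = 0.0681:  1 − e = 0.9319,  1 + e = 1.0681
(a) rₚ = a(1 − e) = 6.571 × 10^9 m × 0.9319 = 6.12351 × 10^9 m ≈ 6.124 Gm
(b) rₐ = a(1 + e) = 6.571 × 10^9 m × 1.0681 = 7.01849 × 10^9 m ≈ 7.018 Gm

Final answer:
(a) rₚ = 6.124 Gm
(b) rₐ = 7.018 Gm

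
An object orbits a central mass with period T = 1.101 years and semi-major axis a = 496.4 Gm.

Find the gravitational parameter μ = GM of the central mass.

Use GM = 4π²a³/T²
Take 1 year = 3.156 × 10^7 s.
T = 1.101 years = 3.47476 × 10^7 s
a = 496.4 Gm = 4.964 × 10^11 m
a³ = 1.22319 × 10^35 m³
T² = 1.20739 × 10^15 s²
GM = 4π² × (1.22319 × 10^35) / (1.20739 × 10^15) = 3.99951 × 10^21 m³/s²
GM ≈ 4 × 10^21 m³/s²

Final answer: GM = 4 × 10^21 m³/s²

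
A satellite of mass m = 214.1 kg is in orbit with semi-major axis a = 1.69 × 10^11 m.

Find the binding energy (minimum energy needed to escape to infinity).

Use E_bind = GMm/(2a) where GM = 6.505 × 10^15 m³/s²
a = 1.69 × 10^11 m
GM = 6.505 × 10^15 m³/s²
m = 214.1 kg
GMm = 6.505 × 10^15 × 214.1 = 1.39272 × 10^18 m³·kg/s²
2a = 3.38 × 10^11 m
E_bind = GMm/(2a) = 4.12047 × 10^6 J ≈ 4.12 MJ

Final answer: 4.12 MJ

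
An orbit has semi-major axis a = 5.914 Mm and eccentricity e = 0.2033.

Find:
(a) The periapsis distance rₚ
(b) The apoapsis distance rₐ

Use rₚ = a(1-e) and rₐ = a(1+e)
a = 5.914 Mm = 5.914 × 10^6 m
e = 0.2033:  1 − e = 0.7967,  1 + e = 1.2033
(a) rₚ = a(1 − e) = 5.914 × 10^6 m × 0.7967 = 4.71168 × 10^6 m ≈ 4.712 Mm
(b) rₐ = a(1 + e) = 5.914 × 10^6 m × 1.2033 = 7.11632 × 10^6 m ≈ 7.116 Mm

Final answer:
(a) rₚ = 4.712 Mm
(b) rₐ = 7.116 Mm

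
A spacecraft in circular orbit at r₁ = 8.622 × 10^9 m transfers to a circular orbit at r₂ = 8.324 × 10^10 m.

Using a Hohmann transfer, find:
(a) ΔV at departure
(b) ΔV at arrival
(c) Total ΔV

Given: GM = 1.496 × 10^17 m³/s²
r₁ = 8.622 × 10^9 m
r₂ = 8.324 × 10^10 m
GM = 1.496 × 10^17 m³/s²
Transfer ellipse: a_t = (r₁ + r₂)/2 = 4.5931 × 10^10 m
Circular speed at r₁: v₁ = √(GM/r₁) = 4165.45 m/s
Transfer speed at r₁ (periapsis): v₁ₜ = √(GM(2/r₁ − 1/a_t)) = 5607.57 m/s
(a) ΔV₁ = v₁ₜ − v₁ = 1442.12 m/s ≈ 1.442 km/s
Circular speed at r₂: v₂ = √(GM/r₂) = 1340.6 m/s
Transfer speed at r₂ (apoapsis): v₂ₜ = √(GM(2/r₂ − 1/a_t)) = 580.832 m/s
(b) ΔV₂ = v₂ − v₂ₜ = 759.769 m/s ≈ 759.8 m/s
(c) ΔV_total = ΔV₁ + ΔV₂ = 2201.89 m/s ≈ 2.202 km/s

Final answer:
(a) ΔV₁ = 1.442 km/s
(b) ΔV₂ = 759.8 m/s
(c) ΔV_total = 2.202 km/s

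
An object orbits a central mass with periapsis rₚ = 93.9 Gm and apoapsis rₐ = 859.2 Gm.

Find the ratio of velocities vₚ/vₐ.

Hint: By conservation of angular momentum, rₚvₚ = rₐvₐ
rₚ = 93.9 Gm = 9.39 × 10^10 m
rₐ = 859.2 Gm = 8.592 × 10^11 m
rₚvₚ = rₐvₐ  ⇒  vₚ/vₐ = rₐ/rₚ
vₚ/vₐ = (8.592 × 10^11) / (9.39 × 10^10) = 9.15016

Final answer: vₚ/vₐ = 9.15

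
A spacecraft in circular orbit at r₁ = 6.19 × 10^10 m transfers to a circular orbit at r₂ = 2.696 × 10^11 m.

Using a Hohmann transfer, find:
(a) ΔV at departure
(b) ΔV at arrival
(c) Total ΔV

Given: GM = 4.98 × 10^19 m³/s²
r₁ = 6.19 × 10^10 m
r₂ = 2.696 × 10^11 m
GM = 4.98 × 10^19 m³/s²
Transfer ellipse: a_t = (r₁ + r₂)/2 = 1.6575 × 10^11 m
Circular speed at r₁: v₁ = √(GM/r₁) = 28364.1 m/s
Transfer speed at r₁ (periapsis): v₁ₜ = √(GM(2/r₁ − 1/a_t)) = 36174.5 m/s
(a) ΔV₁ = v₁ₜ − v₁ = 7810.38 m/s ≈ 7.81 km/s
Circular speed at r₂: v₂ = √(GM/r₂) = 13591.1 m/s
Transfer speed at r₂ (apoapsis): v₂ₜ = √(GM(2/r₂ − 1/a_t)) = 8305.64 m/s
(b) ΔV₂ = v₂ − v₂ₜ = 5285.46 m/s ≈ 5.285 km/s
(c) ΔV_total = ΔV₁ + ΔV₂ = 13095.8 m/s ≈ 13.1 km/s

Final answer:
(a) ΔV₁ = 7.81 km/s
(b) ΔV₂ = 5.285 km/s
(c) ΔV_total = 13.1 km/s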